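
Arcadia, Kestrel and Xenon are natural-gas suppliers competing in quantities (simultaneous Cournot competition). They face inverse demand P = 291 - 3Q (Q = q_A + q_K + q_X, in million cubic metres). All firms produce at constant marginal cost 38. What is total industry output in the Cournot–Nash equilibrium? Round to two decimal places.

A representative firm's profit is π_i = q_i(291 - 3Q) - 38q_i.
Setting ∂π_i/∂q_i = 0 with rivals' quantities fixed: 253 - 6q_i - 3·Σ_{j≠i} q_j = 0.
With identical firms every q_j equals q_i, so Σ_{j≠i} q_j = 2q_i and 253 = 12q_i, giving q_i = 253/12.
Total output Q = 253/12 + 253/12 + 253/12 = 253/4.

63.25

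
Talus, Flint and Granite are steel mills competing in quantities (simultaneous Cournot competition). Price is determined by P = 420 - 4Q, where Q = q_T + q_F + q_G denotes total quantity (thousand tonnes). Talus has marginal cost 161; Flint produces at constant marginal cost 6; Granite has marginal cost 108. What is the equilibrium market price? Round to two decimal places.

173.75

Talus's profit: π_T = (420 - 4Q)q_T - (161q_T). Setting ∂π_T/∂q_T = 0: 259 - 8q_T - 4(q_F + q_G) = 0.
Flint's first-order condition: 414 - 8q_F - 4(q_T + q_G) = 0.
Granite's first-order condition: 312 - 8q_G - 4(q_T + q_F) = 0.
Adding the 3 conditions: 985 − 8Q − 8Q = 0, i.e. Q = 985/16.
Back-substituting: q_T = (259 − 985/4)/4 = 51/16, q_F = (414 − 985/4)/4 = 671/16, q_G = (312 − 985/4)/4 = 263/16.
Total output Q = 985/16, so price P = 420 - 4·(985/16) = 695/4.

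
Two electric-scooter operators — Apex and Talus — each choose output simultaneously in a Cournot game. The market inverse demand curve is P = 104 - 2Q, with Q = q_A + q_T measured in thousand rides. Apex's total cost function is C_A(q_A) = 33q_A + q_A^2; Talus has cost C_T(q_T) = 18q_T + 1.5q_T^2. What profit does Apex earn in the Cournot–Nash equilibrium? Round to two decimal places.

Apex's profit: π_A = (104 - 2Q)q_A - (33q_A + q_A²). Setting ∂π_A/∂q_A = 0: 71 - 6q_A - 2(q_T) = 0.
Talus's profit: π_T = (104 - 2Q)q_T - (18q_T + (3/2)q_T²). Setting ∂π_T/∂q_T = 0: 86 - 7q_T - 2(q_A) = 0.
So q_A = (71 - 2q_T)/6 and q_T = (86 - 2q_A)/7.
Substituting one into the other gives q_A = 325/38 and q_T = 187/19.
Price P = 104 - 2·(699/38) = 1277/19.
Apex's profit: (1277/19)·(325/38) - 33·(325/38) - (325/38)² = 219.4425.

219.44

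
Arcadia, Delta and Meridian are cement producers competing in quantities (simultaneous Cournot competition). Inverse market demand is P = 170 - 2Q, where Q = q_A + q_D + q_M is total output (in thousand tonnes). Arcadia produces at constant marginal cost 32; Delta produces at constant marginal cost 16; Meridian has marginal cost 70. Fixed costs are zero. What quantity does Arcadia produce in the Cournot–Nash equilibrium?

20

Arcadia's profit: π_A = (170 - 2Q)q_A - (32q_A). Setting ∂π_A/∂q_A = 0: 138 - 4q_A - 2(q_D + q_M) = 0.
Delta's first-order condition: 154 - 4q_D - 2(q_A + q_M) = 0.
Meridian's profit: π_M = (170 - 2Q)q_M - (70q_M). Setting ∂π_M/∂q_M = 0: 100 - 4q_M - 2(q_A + q_D) = 0.
Adding the 3 first-order conditions: 392 − 8Q = 0, so Q = 49.
Back-substituting: q_A = (138 − 98)/2 = 20, q_D = (154 − 98)/2 = 28, q_M = (100 − 98)/2 = 1.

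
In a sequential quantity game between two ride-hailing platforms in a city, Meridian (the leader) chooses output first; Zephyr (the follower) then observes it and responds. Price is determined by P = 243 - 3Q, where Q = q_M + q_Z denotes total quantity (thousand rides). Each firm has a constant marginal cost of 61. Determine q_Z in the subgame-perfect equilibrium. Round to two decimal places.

The follower Zephyr best-responds to any q_M: π_Z = (243 - 3Q)q_Z - 61q_Z.
Follower FOC: 182 - 3q_M - 6q_Z = 0, so q_Z(q_M) = (182 - 3q_M)/6.
Meridian substitutes q_Z(q_M) into its own profit: π_M = q_M(243 - 3q_M - (182 - 3q_M)/2) - 61q_M = (152 - (3/2)q_M)q_M - 61q_M.
Maximising: ∂π_M/∂q_M = 91 - 3q_M = 0, giving q_M = 91/3.
Then q_Z = (182 - 3·(91/3))/6 = 91/6.

15.17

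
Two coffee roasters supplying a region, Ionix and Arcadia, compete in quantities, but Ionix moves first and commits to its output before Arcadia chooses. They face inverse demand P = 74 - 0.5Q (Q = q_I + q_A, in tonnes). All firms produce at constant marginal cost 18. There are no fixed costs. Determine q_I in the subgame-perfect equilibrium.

56

The follower Arcadia best-responds to any q_I: π_A = (74 - 0.5Q)q_A - 18q_A.
Setting the follower's marginal profit to zero, 56 - (1/2)q_I - q_A = 0, i.e. q_A = (56 - (1/2)q_I).
Ionix substitutes q_A(q_I) into its own profit: π_I = q_I(74 - (1/2)q_I - (56 - (1/2)q_I)/2) - 18q_I = (46 - (1/4)q_I)q_I - 18q_I.
Leader FOC: 28 - (1/2)q_I = 0, so q_I = 56.
Then q_A = (56 - (1/2)·56) = 28.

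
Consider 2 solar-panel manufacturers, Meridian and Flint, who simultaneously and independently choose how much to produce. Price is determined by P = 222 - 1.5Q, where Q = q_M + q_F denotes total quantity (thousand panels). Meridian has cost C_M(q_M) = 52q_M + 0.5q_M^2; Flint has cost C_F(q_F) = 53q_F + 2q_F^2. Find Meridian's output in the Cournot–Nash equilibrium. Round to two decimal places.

36.37

Meridian's profit: π_M = (222 - 1.5Q)q_M - (52q_M + (1/2)q_M²). Setting ∂π_M/∂q_M = 0: 170 - 4q_M - (3/2)(q_F) = 0.
Flint's profit: π_F = (222 - 1.5Q)q_F - (53q_F + 2q_F²). Setting ∂π_F/∂q_F = 0: 169 - 7q_F - (3/2)(q_M) = 0.
Rearranging gives the reaction functions q_M = (170 - (3/2)q_F)/4 and q_F = (169 - (3/2)q_M)/7.
Substituting one into the other gives q_M = 36.3689 and q_F = 1684/103.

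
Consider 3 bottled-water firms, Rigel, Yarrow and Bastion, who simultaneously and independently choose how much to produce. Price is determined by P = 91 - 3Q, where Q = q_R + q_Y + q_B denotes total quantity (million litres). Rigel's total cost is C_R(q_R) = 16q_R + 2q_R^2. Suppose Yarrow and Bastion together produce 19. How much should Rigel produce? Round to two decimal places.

1.80

With rivals' combined output fixed at 19, Rigel's profit is π_R = (91 - 3·19 - 3q_R)q_R - (16q_R + 2q_R²) = (34 - 3q_R)q_R - (16q_R + 2q_R²).
∂π_R/∂q_R = 18 - 10q_R = 0, so q_R = 9/5.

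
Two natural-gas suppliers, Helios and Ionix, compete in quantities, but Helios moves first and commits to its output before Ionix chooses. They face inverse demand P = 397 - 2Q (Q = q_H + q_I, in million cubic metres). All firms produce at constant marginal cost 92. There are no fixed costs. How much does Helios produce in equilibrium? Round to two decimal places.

76.25

Solve by backward induction. Given q_H, the follower Ionix maximises π_I = (397 - 2q_H - 2q_I)q_I - 92q_I.
Follower FOC: 305 - 2q_H - 4q_I = 0, so q_I(q_H) = (305 - 2q_H)/4.
Helios substitutes q_I(q_H) into its own profit: π_H = q_H(397 - 2q_H - (305 - 2q_H)/2) - 92q_H = (489/2 - q_H)q_H - 92q_H.
Leader FOC: 305/2 - 2q_H = 0, so q_H = 305/4.
Then q_I = (305 - 2·(305/4))/4 = 305/8.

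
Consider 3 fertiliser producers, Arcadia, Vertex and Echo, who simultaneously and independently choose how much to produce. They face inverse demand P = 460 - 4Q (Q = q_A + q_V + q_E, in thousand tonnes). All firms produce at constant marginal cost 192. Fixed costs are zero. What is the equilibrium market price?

259

Each firm earns π_i = (460 - 4Q)q_i - 192q_i.
Setting ∂π_i/∂q_i = 0 with rivals' quantities fixed: 268 - 8q_i - 4·Σ_{j≠i} q_j = 0.
With identical firms every q_j equals q_i, so Σ_{j≠i} q_j = 2q_i and 268 = 16q_i, giving q_i = 67/4.
Total output Q = 201/4, so price P = 460 - 4·(201/4) = 259.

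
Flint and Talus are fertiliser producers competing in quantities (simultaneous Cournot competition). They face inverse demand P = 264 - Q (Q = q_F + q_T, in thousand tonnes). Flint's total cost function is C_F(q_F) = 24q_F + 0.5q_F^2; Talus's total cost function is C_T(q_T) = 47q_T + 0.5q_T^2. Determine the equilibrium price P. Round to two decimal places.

149.75

Flint's profit: π_F = (264 - Q)q_F - (24q_F + (1/2)q_F²). Setting ∂π_F/∂q_F = 0: 240 - 3q_F - (q_T) = 0.
Talus's profit: π_T = (264 - Q)q_T - (47q_T + (1/2)q_T²). Setting ∂π_T/∂q_T = 0: 217 - 3q_T - (q_F) = 0.
Rearranging gives the reaction functions q_F = (240 - q_T)/3 and q_T = (217 - q_F)/3.
Substituting one into the other gives q_F = 503/8 and q_T = 411/8.
Total output Q = 457/4, so price P = 264 - 457/4 = 599/4.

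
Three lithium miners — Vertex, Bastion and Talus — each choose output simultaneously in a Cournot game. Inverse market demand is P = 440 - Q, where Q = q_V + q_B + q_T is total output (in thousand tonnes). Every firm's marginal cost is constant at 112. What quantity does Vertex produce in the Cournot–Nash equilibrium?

Each firm earns π_i = (440 - Q)q_i - 112q_i.
Setting ∂π_i/∂q_i = 0 with rivals' quantities fixed: 328 - 2q_i - Σ_{j≠i} q_j = 0.
With identical firms every q_j equals q_i, so Σ_{j≠i} q_j = 2q_i and 328 = 4q_i, giving q_i = 82.

82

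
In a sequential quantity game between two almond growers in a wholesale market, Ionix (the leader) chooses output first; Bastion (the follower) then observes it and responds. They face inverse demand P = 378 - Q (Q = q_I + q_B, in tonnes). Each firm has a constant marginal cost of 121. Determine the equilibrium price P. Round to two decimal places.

185.25

Solve by backward induction. Given q_I, the follower Bastion maximises π_B = (378 - q_I - q_B)q_B - 121q_B.
Setting the follower's marginal profit to zero, 257 - q_I - 2q_B = 0, i.e. q_B = (257 - q_I)/2.
Ionix substitutes q_B(q_I) into its own profit: π_I = q_I(378 - q_I - (257 - q_I)/2) - 121q_I = (499/2 - (1/2)q_I)q_I - 121q_I.
Maximising: ∂π_I/∂q_I = 257/2 - q_I = 0, giving q_I = 257/2.
Then q_B = (257 - 257/2)/2 = 257/4.
Total output Q = 771/4, so price P = 378 - 771/4 = 741/4.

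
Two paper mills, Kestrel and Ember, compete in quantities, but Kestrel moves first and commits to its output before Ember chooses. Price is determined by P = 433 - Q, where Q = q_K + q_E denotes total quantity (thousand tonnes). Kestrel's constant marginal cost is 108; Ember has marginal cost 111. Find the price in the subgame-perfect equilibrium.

190

The follower Ember best-responds to any q_K: π_E = (433 - Q)q_E - 111q_E.
Setting the follower's marginal profit to zero, 322 - q_K - 2q_E = 0, i.e. q_E = (322 - q_K)/2.
The leader anticipates this reaction. Substituting into P = 433 - Q gives P = 272 - (1/2)q_K, so π_K = (272 - (1/2)q_K)q_K - 108q_K.
The leader's first-order condition 164 - q_K = 0 yields q_K = 164.
Then q_E = (322 - 164)/2 = 79.
Total output Q = 243, so price P = 433 - 243 = 190.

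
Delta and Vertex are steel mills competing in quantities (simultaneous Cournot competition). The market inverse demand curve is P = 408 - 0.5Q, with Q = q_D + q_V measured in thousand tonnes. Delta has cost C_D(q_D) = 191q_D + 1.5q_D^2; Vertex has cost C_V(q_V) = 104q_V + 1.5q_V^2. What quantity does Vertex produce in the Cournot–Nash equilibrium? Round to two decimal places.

70.32

Delta's profit: π_D = (408 - 0.5Q)q_D - (191q_D + (3/2)q_D²). Setting ∂π_D/∂q_D = 0: 217 - 4q_D - (1/2)(q_V) = 0.
Vertex's profit: π_V = (408 - 0.5Q)q_V - (104q_V + (3/2)q_V²). Setting ∂π_V/∂q_V = 0: 304 - 4q_V - (1/2)(q_D) = 0.
Rearranging gives the reaction functions q_D = (217 - (1/2)q_V)/4 and q_V = (304 - (1/2)q_D)/4.
Substituting one into the other gives q_D = 45.4603 and q_V = 70.3175.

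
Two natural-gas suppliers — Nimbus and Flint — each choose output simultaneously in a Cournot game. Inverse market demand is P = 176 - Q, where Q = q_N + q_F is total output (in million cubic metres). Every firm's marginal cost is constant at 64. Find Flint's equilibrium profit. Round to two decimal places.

Each firm earns π_i = (176 - Q)q_i - 64q_i.
Setting ∂π_i/∂q_i = 0 with rivals' quantities fixed: 112 - 2q_i - q_j = 0.
By symmetry each firm produces the same amount; substituting q_j = q_i yields q_i = 112/3.
Price P = 176 - 224/3 = 304/3.
Flint's profit: (304/3 - 64)·(112/3) = 1393.7778.

1393.78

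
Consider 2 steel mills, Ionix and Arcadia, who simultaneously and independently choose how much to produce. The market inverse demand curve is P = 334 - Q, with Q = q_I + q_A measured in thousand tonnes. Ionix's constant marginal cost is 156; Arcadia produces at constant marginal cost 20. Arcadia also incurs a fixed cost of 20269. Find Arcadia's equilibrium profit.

Ionix's profit: π_I = (334 - Q)q_I - (156q_I). Setting ∂π_I/∂q_I = 0: 178 - 2q_I - (q_A) = 0.
Arcadia's first-order condition: 314 - 2q_A - (q_I) = 0.
So q_I = (178 - q_A)/2 and q_A = (314 - q_I)/2.
Solving the pair: q_I = 14, q_A = 150.
Price P = 334 - 164 = 170.
Arcadia's profit: (170 - 20)·150 - 20269 = 2231.

2231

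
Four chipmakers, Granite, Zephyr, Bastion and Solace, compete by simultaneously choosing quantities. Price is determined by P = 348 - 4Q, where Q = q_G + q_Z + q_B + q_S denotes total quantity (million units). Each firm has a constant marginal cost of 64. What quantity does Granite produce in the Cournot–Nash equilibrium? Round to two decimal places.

Each firm earns π_i = (348 - 4Q)q_i - 64q_i.
First-order condition (treating rivals' output as given): 284 - 8q_i - 4·Σ_{j≠i} q_j = 0.
By symmetry each firm produces the same amount; substituting Σ_{j≠i} q_j = 3q_i yields q_i = 284/20 = 71/5.

14.20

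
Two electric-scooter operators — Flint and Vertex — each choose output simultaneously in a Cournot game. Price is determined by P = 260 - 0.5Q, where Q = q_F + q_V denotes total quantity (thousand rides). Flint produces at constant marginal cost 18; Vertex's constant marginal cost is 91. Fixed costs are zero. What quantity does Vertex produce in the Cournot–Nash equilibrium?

Flint's profit: π_F = (260 - 0.5Q)q_F - (18q_F). Setting ∂π_F/∂q_F = 0: 242 - q_F - (1/2)(q_V) = 0.
Vertex's profit: π_V = (260 - 0.5Q)q_V - (91q_V). Setting ∂π_V/∂q_V = 0: 169 - q_V - (1/2)(q_F) = 0.
Best responses: q_F = (242 - (1/2)q_V), q_V = (169 - (1/2)q_F).
Solving the pair: q_F = 210, q_V = 64.

64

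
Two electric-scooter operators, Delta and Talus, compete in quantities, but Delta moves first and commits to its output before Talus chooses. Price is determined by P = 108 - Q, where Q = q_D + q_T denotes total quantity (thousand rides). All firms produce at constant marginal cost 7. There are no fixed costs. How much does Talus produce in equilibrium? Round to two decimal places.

25.25

The follower Talus best-responds to any q_D: π_T = (108 - Q)q_T - 7q_T.
Follower FOC: 101 - q_D - 2q_T = 0, so q_T(q_D) = (101 - q_D)/2.
The leader anticipates this reaction. Substituting into P = 108 - Q gives P = 115/2 - (1/2)q_D, so π_D = (115/2 - (1/2)q_D)q_D - 7q_D.
Leader FOC: 101/2 - q_D = 0, so q_D = 101/2.
Then q_T = (101 - 101/2)/2 = 101/4.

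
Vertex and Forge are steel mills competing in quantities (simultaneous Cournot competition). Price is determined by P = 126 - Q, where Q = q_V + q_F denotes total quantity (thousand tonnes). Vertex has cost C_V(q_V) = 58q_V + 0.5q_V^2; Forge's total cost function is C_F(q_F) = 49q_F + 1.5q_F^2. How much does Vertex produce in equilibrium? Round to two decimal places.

18.79

Vertex's profit: π_V = (126 - Q)q_V - (58q_V + (1/2)q_V²). Setting ∂π_V/∂q_V = 0: 68 - 3q_V - (q_F) = 0.
Forge's profit: π_F = (126 - Q)q_F - (49q_F + (3/2)q_F²). Setting ∂π_F/∂q_F = 0: 77 - 5q_F - (q_V) = 0.
Best responses: q_V = (68 - q_F)/3, q_F = (77 - q_V)/5.
Substituting one into the other gives q_V = 263/14 and q_F = 163/14.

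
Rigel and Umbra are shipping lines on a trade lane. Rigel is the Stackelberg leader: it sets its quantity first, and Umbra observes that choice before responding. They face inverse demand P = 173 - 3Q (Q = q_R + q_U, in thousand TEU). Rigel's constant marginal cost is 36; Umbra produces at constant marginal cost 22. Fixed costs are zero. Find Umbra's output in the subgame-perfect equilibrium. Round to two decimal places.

14.92

Solve by backward induction. Given q_R, the follower Umbra maximises π_U = (173 - 3q_R - 3q_U)q_U - 22q_U.
∂π_U/∂q_U = 151 - 3q_R - 6q_U = 0 gives the reaction function q_U = (151 - 3q_R)/6.
Rigel substitutes q_U(q_R) into its own profit: π_R = q_R(173 - 3q_R - (151 - 3q_R)/2) - 36q_R = (195/2 - (3/2)q_R)q_R - 36q_R.
The leader's first-order condition 123/2 - 3q_R = 0 yields q_R = 41/2.
Then q_U = (151 - 3·(41/2))/6 = 179/12.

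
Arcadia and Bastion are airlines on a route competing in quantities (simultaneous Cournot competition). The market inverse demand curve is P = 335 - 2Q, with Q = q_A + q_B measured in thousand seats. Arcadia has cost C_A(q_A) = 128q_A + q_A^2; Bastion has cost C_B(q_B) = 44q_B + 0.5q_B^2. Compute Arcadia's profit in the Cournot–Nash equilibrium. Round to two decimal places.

Arcadia's profit: π_A = (335 - 2Q)q_A - (128q_A + q_A²). Setting ∂π_A/∂q_A = 0: 207 - 6q_A - 2(q_B) = 0.
Bastion's profit: π_B = (335 - 2Q)q_B - (44q_B + (1/2)q_B²). Setting ∂π_B/∂q_B = 0: 291 - 5q_B - 2(q_A) = 0.
Rearranging gives the reaction functions q_A = (207 - 2q_B)/6 and q_B = (291 - 2q_A)/5.
Solving the pair: q_A = 453/26, q_B = 666/13.
Price P = 335 - 2·(1785/26) = 197.6923.
Arcadia's profit: 197.6923·(453/26) - 128·(453/26) - (453/26)² = 910.6908.

910.69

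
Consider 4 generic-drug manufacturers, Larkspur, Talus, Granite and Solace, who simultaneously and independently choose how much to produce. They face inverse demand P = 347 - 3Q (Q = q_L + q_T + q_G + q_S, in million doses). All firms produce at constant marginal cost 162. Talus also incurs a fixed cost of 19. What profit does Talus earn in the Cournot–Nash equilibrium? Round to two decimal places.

Each firm earns π_i = (347 - 3Q)q_i - 162q_i.
First-order condition (treating rivals' output as given): 185 - 6q_i - 3·Σ_{j≠i} q_j = 0.
By symmetry each firm produces the same amount; substituting Σ_{j≠i} q_j = 3q_i yields q_i = 185/15 = 37/3.
Price P = 347 - 3·(148/3) = 199.
Talus's profit: (199 - 162)·(37/3) - 19 = 1312/3.

437.33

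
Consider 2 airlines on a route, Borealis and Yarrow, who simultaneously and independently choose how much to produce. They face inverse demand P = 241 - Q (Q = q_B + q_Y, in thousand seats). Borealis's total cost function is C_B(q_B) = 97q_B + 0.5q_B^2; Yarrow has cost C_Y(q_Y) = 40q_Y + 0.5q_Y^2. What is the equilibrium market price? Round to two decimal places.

154.75

Borealis's profit: π_B = (241 - Q)q_B - (97q_B + (1/2)q_B²). Setting ∂π_B/∂q_B = 0: 144 - 3q_B - (q_Y) = 0.
Yarrow's first-order condition: 201 - 3q_Y - (q_B) = 0.
Best responses: q_B = (144 - q_Y)/3, q_Y = (201 - q_B)/3.
Solving the pair: q_B = 231/8, q_Y = 459/8.
Total output Q = 345/4, so price P = 241 - 345/4 = 619/4.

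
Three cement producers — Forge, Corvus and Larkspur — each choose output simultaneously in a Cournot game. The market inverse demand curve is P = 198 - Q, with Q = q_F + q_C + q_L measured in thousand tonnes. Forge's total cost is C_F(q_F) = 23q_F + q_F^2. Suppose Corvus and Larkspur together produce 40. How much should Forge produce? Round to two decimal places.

33.75

With rivals' combined output fixed at 40, Forge's profit is π_F = (198 - 40 - q_F)q_F - (23q_F + q_F²) = (158 - q_F)q_F - (23q_F + q_F²).
∂π_F/∂q_F = 135 - 4q_F = 0, so q_F = 135/4.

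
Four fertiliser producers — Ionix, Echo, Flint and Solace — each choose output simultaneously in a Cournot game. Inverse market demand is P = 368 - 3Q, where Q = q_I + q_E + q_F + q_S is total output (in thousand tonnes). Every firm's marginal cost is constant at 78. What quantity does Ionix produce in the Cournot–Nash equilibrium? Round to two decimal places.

A representative firm's profit is π_i = q_i(368 - 3Q) - 78q_i.
First-order condition (treating rivals' output as given): 290 - 6q_i - 3·Σ_{j≠i} q_j = 0.
With identical firms every q_j equals q_i, so Σ_{j≠i} q_j = 3q_i and 290 = 15q_i, giving q_i = 58/3.

19.33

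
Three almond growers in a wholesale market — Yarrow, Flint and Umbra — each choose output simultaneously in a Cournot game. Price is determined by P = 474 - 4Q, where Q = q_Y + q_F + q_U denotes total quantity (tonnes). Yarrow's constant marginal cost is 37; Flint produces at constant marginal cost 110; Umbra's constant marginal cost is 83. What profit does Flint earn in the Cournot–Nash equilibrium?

1089

Yarrow's profit: π_Y = (474 - 4Q)q_Y - (37q_Y). Setting ∂π_Y/∂q_Y = 0: 437 - 8q_Y - 4(q_F + q_U) = 0.
Flint's first-order condition: 364 - 8q_F - 4(q_Y + q_U) = 0.
Umbra's first-order condition: 391 - 8q_U - 4(q_Y + q_F) = 0.
Adding the 3 first-order conditions: 1192 − 16Q = 0, so Q = 149/2.
Back-substituting: q_Y = (437 − 298)/4 = 139/4, q_F = (364 − 298)/4 = 33/2, q_U = (391 − 298)/4 = 93/4.
Price P = 474 - 4·(149/2) = 176.
Flint's profit: (176 - 110)·(33/2) = 1089.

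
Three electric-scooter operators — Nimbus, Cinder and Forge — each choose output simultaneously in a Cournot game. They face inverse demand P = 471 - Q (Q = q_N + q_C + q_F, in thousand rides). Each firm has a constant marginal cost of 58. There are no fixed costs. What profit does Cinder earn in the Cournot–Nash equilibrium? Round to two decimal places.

Each firm earns π_i = (471 - Q)q_i - 58q_i.
Setting ∂π_i/∂q_i = 0 with rivals' quantities fixed: 413 - 2q_i - Σ_{j≠i} q_j = 0.
With identical firms every q_j equals q_i, so Σ_{j≠i} q_j = 2q_i and 413 = 4q_i, giving q_i = 413/4.
Price P = 471 - 1239/4 = 645/4.
Cinder's profit: (645/4 - 58)·(413/4) = 10660.5625.

10660.56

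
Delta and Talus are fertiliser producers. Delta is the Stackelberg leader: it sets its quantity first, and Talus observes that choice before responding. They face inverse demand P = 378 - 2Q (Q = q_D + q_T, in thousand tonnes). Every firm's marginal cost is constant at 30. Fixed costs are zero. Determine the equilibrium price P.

117

The follower Talus best-responds to any q_D: π_T = (378 - 2Q)q_T - 30q_T.
Follower FOC: 348 - 2q_D - 4q_T = 0, so q_T(q_D) = (348 - 2q_D)/4.
Delta substitutes q_T(q_D) into its own profit: π_D = q_D(378 - 2q_D - (348 - 2q_D)/2) - 30q_D = (204 - q_D)q_D - 30q_D.
Leader FOC: 174 - 2q_D = 0, so q_D = 87.
Then q_T = (348 - 2·87)/4 = 87/2.
Total output Q = 261/2, so price P = 378 - 2·(261/2) = 117.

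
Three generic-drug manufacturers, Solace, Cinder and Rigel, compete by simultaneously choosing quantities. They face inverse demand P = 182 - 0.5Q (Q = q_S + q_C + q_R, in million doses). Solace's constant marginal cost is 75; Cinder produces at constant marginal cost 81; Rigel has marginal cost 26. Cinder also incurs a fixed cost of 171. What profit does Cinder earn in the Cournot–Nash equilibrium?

29

Solace's profit: π_S = (182 - 0.5Q)q_S - (75q_S). Setting ∂π_S/∂q_S = 0: 107 - q_S - (1/2)(q_C + q_R) = 0.
Cinder's first-order condition: 101 - q_C - (1/2)(q_S + q_R) = 0.
Rigel's profit: π_R = (182 - 0.5Q)q_R - (26q_R). Setting ∂π_R/∂q_R = 0: 156 - q_R - (1/2)(q_S + q_C) = 0.
Summing all 3 equations gives 364 − 2Q = 0, hence Q = 182.
Back-substituting: q_S = (107 − 91)/(1/2) = 32, q_C = (101 − 91)/(1/2) = 20, q_R = (156 − 91)/(1/2) = 130.
Price P = 182 - (1/2)·182 = 91.
Cinder's profit: (91 - 81)·20 - 171 = 29.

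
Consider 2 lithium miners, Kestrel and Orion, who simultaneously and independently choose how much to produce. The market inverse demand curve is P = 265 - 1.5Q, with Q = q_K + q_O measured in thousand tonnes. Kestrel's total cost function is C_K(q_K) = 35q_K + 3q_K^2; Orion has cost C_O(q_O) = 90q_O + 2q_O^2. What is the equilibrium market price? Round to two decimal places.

Kestrel's profit: π_K = (265 - 1.5Q)q_K - (35q_K + 3q_K²). Setting ∂π_K/∂q_K = 0: 230 - 9q_K - (3/2)(q_O) = 0.
Orion's first-order condition: 175 - 7q_O - (3/2)(q_K) = 0.
Rearranging gives the reaction functions q_K = (230 - (3/2)q_O)/9 and q_O = (175 - (3/2)q_K)/7.
Substituting one into the other gives q_K = 22.1811 and q_O = 1640/81.
Total output Q = 42.4280, so price P = 265 - (3/2)·42.4280 = 201.3580.

201.36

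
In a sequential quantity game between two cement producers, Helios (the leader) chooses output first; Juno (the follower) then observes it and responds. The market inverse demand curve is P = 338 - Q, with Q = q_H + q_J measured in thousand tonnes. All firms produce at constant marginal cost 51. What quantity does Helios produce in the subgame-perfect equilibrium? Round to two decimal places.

The follower Juno best-responds to any q_H: π_J = (338 - Q)q_J - 51q_J.
Follower FOC: 287 - q_H - 2q_J = 0, so q_J(q_H) = (287 - q_H)/2.
The leader anticipates this reaction. Substituting into P = 338 - Q gives P = 389/2 - (1/2)q_H, so π_H = (389/2 - (1/2)q_H)q_H - 51q_H.
Leader FOC: 287/2 - q_H = 0, so q_H = 287/2.
Then q_J = (287 - 287/2)/2 = 287/4.

143.50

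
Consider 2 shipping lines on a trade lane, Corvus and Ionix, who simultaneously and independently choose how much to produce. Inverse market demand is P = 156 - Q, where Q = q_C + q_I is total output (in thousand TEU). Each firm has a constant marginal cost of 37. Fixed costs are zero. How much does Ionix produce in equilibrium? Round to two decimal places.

Each firm earns π_i = (156 - Q)q_i - 37q_i.
First-order condition (treating rivals' output as given): 119 - 2q_i - q_j = 0.
By symmetry each firm produces the same amount; substituting q_j = q_i yields q_i = 119/3.

39.67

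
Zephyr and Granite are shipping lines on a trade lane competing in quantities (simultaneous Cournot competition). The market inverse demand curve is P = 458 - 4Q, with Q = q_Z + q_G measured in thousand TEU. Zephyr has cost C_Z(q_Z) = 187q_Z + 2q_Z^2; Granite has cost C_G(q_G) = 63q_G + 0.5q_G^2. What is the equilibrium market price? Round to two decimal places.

Zephyr's profit: π_Z = (458 - 4Q)q_Z - (187q_Z + 2q_Z²). Setting ∂π_Z/∂q_Z = 0: 271 - 12q_Z - 4(q_G) = 0.
Granite's first-order condition: 395 - 9q_G - 4(q_Z) = 0.
Best responses: q_Z = (271 - 4q_G)/12, q_G = (395 - 4q_Z)/9.
Substituting one into the other gives q_Z = 859/92 and q_G = 914/23.
Total output Q = 49.0761, so price P = 458 - 4·49.0761 = 261.6957.

261.70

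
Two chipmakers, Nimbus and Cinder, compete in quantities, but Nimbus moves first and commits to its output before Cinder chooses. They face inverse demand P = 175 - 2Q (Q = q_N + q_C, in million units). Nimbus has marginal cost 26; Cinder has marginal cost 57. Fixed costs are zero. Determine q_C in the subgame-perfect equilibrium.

Solve by backward induction. Given q_N, the follower Cinder maximises π_C = (175 - 2q_N - 2q_C)q_C - 57q_C.
Follower FOC: 118 - 2q_N - 4q_C = 0, so q_C(q_N) = (118 - 2q_N)/4.
The leader anticipates this reaction. Substituting into P = 175 - 2Q gives P = 116 - q_N, so π_N = (116 - q_N)q_N - 26q_N.
The leader's first-order condition 90 - 2q_N = 0 yields q_N = 45.
Then q_C = (118 - 2·45)/4 = 7.

7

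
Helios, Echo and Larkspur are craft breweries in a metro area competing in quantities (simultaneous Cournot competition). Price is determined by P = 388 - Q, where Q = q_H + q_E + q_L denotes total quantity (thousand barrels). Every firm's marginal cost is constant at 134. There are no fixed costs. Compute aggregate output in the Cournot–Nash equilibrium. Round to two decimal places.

Each firm earns π_i = (388 - Q)q_i - 134q_i.
Setting ∂π_i/∂q_i = 0 with rivals' quantities fixed: 254 - 2q_i - Σ_{j≠i} q_j = 0.
By symmetry each firm produces the same amount; substituting Σ_{j≠i} q_j = 2q_i yields q_i = 254/4 = 127/2.
Total output Q = 127/2 + 127/2 + 127/2 = 381/2.

190.50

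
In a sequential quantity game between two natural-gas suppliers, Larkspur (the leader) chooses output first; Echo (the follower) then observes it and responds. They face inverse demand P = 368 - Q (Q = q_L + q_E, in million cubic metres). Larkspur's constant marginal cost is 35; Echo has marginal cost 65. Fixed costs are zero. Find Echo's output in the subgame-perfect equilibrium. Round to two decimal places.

60.75

Solve by backward induction. Given q_L, the follower Echo maximises π_E = (368 - q_L - q_E)q_E - 65q_E.
∂π_E/∂q_E = 303 - q_L - 2q_E = 0 gives the reaction function q_E = (303 - q_L)/2.
The leader anticipates this reaction. Substituting into P = 368 - Q gives P = 433/2 - (1/2)q_L, so π_L = (433/2 - (1/2)q_L)q_L - 35q_L.
The leader's first-order condition 363/2 - q_L = 0 yields q_L = 363/2.
Then q_E = (303 - 363/2)/2 = 243/4.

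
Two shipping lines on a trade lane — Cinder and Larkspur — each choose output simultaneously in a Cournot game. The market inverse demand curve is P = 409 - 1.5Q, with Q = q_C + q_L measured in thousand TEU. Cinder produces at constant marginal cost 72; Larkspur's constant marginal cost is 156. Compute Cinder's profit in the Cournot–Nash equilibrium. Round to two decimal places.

Cinder's profit: π_C = (409 - 1.5Q)q_C - (72q_C). Setting ∂π_C/∂q_C = 0: 337 - 3q_C - (3/2)(q_L) = 0.
Larkspur's first-order condition: 253 - 3q_L - (3/2)(q_C) = 0.
So q_C = (337 - (3/2)q_L)/3 and q_L = (253 - (3/2)q_C)/3.
Solving the pair: q_C = 842/9, q_L = 338/9.
Price P = 409 - (3/2)·(1180/9) = 637/3.
Cinder's profit: (637/3 - 72)·(842/9) = 13128.9630.

13128.96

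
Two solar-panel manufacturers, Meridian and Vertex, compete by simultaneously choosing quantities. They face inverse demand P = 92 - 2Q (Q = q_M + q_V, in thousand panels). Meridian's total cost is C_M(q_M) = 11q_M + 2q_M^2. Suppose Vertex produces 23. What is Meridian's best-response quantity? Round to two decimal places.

4.38

With the rival's output fixed at 23, Meridian's profit is π_M = (92 - 2·23 - 2q_M)q_M - (11q_M + 2q_M²) = (46 - 2q_M)q_M - (11q_M + 2q_M²).
∂π_M/∂q_M = 35 - 8q_M = 0, so q_M = 35/8.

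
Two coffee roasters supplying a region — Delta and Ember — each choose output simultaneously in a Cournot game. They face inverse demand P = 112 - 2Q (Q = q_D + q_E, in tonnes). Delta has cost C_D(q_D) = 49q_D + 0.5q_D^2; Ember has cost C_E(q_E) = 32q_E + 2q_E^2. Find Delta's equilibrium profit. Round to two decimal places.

228.27

Delta's profit: π_D = (112 - 2Q)q_D - (49q_D + (1/2)q_D²). Setting ∂π_D/∂q_D = 0: 63 - 5q_D - 2(q_E) = 0.
Ember's profit: π_E = (112 - 2Q)q_E - (32q_E + 2q_E²). Setting ∂π_E/∂q_E = 0: 80 - 8q_E - 2(q_D) = 0.
Best responses: q_D = (63 - 2q_E)/5, q_E = (80 - 2q_D)/8.
Solving the pair: q_D = 86/9, q_E = 137/18.
Price P = 112 - 2·(103/6) = 233/3.
Delta's profit: (233/3)·(86/9) - 49·(86/9) - (1/2)(86/9)² = 228.2716.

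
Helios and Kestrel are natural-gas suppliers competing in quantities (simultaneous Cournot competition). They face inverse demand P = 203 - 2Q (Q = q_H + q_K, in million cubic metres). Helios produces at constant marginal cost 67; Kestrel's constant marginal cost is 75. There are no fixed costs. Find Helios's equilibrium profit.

Helios's profit: π_H = (203 - 2Q)q_H - (67q_H). Setting ∂π_H/∂q_H = 0: 136 - 4q_H - 2(q_K) = 0.
Kestrel's profit: π_K = (203 - 2Q)q_K - (75q_K). Setting ∂π_K/∂q_K = 0: 128 - 4q_K - 2(q_H) = 0.
Rearranging gives the reaction functions q_H = (136 - 2q_K)/4 and q_K = (128 - 2q_H)/4.
Solving the pair: q_H = 24, q_K = 20.
Price P = 203 - 2·44 = 115.
Helios's profit: (115 - 67)·24 = 1152.

1152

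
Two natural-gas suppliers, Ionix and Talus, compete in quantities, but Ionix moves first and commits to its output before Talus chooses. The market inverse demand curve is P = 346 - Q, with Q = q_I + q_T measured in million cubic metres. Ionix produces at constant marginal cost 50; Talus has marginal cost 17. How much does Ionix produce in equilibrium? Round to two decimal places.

131.50

The follower Talus best-responds to any q_I: π_T = (346 - Q)q_T - 17q_T.
Follower FOC: 329 - q_I - 2q_T = 0, so q_T(q_I) = (329 - q_I)/2.
Ionix substitutes q_T(q_I) into its own profit: π_I = q_I(346 - q_I - (329 - q_I)/2) - 50q_I = (363/2 - (1/2)q_I)q_I - 50q_I.
The leader's first-order condition 263/2 - q_I = 0 yields q_I = 263/2.
Then q_T = (329 - 263/2)/2 = 395/4.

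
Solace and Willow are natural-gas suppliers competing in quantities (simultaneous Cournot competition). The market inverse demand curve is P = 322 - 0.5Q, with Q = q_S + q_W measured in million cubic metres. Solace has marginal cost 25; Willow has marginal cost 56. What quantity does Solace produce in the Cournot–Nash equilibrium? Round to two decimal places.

Solace's profit: π_S = (322 - 0.5Q)q_S - (25q_S). Setting ∂π_S/∂q_S = 0: 297 - q_S - (1/2)(q_W) = 0.
Willow's first-order condition: 266 - q_W - (1/2)(q_S) = 0.
So q_S = (297 - (1/2)q_W) and q_W = (266 - (1/2)q_S).
Substituting one into the other gives q_S = 656/3 and q_W = 470/3.

218.67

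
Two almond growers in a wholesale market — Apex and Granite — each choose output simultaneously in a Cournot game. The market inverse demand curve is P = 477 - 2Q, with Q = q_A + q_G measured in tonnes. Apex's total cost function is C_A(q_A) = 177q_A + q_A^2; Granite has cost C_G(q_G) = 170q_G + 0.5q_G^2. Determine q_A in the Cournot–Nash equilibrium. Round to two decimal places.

34.08

Apex's profit: π_A = (477 - 2Q)q_A - (177q_A + q_A²). Setting ∂π_A/∂q_A = 0: 300 - 6q_A - 2(q_G) = 0.
Granite's profit: π_G = (477 - 2Q)q_G - (170q_G + (1/2)q_G²). Setting ∂π_G/∂q_G = 0: 307 - 5q_G - 2(q_A) = 0.
Best responses: q_A = (300 - 2q_G)/6, q_G = (307 - 2q_A)/5.
Solving the pair: q_A = 443/13, q_G = 621/13.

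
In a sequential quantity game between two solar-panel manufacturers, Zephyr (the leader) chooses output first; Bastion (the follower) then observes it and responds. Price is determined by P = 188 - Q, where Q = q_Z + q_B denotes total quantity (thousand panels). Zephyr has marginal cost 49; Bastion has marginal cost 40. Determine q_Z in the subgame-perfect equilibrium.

Solve by backward induction. Given q_Z, the follower Bastion maximises π_B = (188 - q_Z - q_B)q_B - 40q_B.
Follower FOC: 148 - q_Z - 2q_B = 0, so q_B(q_Z) = (148 - q_Z)/2.
Zephyr substitutes q_B(q_Z) into its own profit: π_Z = q_Z(188 - q_Z - (148 - q_Z)/2) - 49q_Z = (114 - (1/2)q_Z)q_Z - 49q_Z.
Maximising: ∂π_Z/∂q_Z = 65 - q_Z = 0, giving q_Z = 65.
Then q_B = (148 - 65)/2 = 83/2.

65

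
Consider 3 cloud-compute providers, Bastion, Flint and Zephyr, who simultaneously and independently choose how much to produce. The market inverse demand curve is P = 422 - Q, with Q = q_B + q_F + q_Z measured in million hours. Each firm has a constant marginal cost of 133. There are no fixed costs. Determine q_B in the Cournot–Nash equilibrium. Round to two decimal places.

A representative firm's profit is π_i = q_i(422 - Q) - 133q_i.
First-order condition (treating rivals' output as given): 289 - 2q_i - Σ_{j≠i} q_j = 0.
With identical firms every q_j equals q_i, so Σ_{j≠i} q_j = 2q_i and 289 = 4q_i, giving q_i = 289/4.

72.25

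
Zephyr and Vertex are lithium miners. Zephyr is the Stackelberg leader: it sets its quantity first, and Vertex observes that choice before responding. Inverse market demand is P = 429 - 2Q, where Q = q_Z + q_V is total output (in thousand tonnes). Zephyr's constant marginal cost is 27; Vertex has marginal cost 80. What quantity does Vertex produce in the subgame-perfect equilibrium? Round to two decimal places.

Solve by backward induction. Given q_Z, the follower Vertex maximises π_V = (429 - 2q_Z - 2q_V)q_V - 80q_V.
∂π_V/∂q_V = 349 - 2q_Z - 4q_V = 0 gives the reaction function q_V = (349 - 2q_Z)/4.
The leader anticipates this reaction. Substituting into P = 429 - 2Q gives P = 509/2 - q_Z, so π_Z = (509/2 - q_Z)q_Z - 27q_Z.
Maximising: ∂π_Z/∂q_Z = 455/2 - 2q_Z = 0, giving q_Z = 455/4.
Then q_V = (349 - 2·(455/4))/4 = 243/8.

30.38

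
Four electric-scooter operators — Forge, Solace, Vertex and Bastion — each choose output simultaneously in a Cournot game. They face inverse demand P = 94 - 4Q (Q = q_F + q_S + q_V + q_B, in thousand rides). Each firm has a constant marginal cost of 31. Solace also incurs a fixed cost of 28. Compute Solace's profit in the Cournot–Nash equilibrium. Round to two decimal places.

A representative firm's profit is π_i = q_i(94 - 4Q) - 31q_i.
Setting ∂π_i/∂q_i = 0 with rivals' quantities fixed: 63 - 8q_i - 4·Σ_{j≠i} q_j = 0.
With identical firms every q_j equals q_i, so Σ_{j≠i} q_j = 3q_i and 63 = 20q_i, giving q_i = 63/20.
Price P = 94 - 4·(63/5) = 218/5.
Solace's profit: (218/5 - 31)·(63/20) - 28 = 1169/100.

11.69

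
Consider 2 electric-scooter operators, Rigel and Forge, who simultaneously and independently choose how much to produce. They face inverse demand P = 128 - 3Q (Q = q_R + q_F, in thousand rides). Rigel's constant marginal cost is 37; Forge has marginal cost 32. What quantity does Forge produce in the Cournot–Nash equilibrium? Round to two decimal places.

11.22

Rigel's profit: π_R = (128 - 3Q)q_R - (37q_R). Setting ∂π_R/∂q_R = 0: 91 - 6q_R - 3(q_F) = 0.
Forge's profit: π_F = (128 - 3Q)q_F - (32q_F). Setting ∂π_F/∂q_F = 0: 96 - 6q_F - 3(q_R) = 0.
Best responses: q_R = (91 - 3q_F)/6, q_F = (96 - 3q_R)/6.
Solving the pair: q_R = 86/9, q_F = 101/9.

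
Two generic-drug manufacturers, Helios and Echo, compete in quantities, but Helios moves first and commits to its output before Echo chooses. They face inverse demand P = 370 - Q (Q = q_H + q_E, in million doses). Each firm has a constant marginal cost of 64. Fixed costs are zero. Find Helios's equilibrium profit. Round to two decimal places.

The follower Echo best-responds to any q_H: π_E = (370 - Q)q_E - 64q_E.
Follower FOC: 306 - q_H - 2q_E = 0, so q_E(q_H) = (306 - q_H)/2.
Helios substitutes q_E(q_H) into its own profit: π_H = q_H(370 - q_H - (306 - q_H)/2) - 64q_H = (217 - (1/2)q_H)q_H - 64q_H.
Leader FOC: 153 - q_H = 0, so q_H = 153.
Then q_E = (306 - 153)/2 = 153/2.
Price P = 370 - 459/2 = 281/2.
Helios's profit: (281/2 - 64)·153 = 11704.5000.

11704.50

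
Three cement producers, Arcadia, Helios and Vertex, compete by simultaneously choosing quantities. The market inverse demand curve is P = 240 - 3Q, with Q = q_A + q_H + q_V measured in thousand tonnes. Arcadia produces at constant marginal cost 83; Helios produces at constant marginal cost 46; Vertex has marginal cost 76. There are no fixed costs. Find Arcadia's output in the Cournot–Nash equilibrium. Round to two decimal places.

9.42

Arcadia's profit: π_A = (240 - 3Q)q_A - (83q_A). Setting ∂π_A/∂q_A = 0: 157 - 6q_A - 3(q_H + q_V) = 0.
Helios's profit: π_H = (240 - 3Q)q_H - (46q_H). Setting ∂π_H/∂q_H = 0: 194 - 6q_H - 3(q_A + q_V) = 0.
Vertex's profit: π_V = (240 - 3Q)q_V - (76q_V). Setting ∂π_V/∂q_V = 0: 164 - 6q_V - 3(q_A + q_H) = 0.
Adding the 3 conditions: 515 − 6Q − 6Q = 0, i.e. Q = 515/12.
Back-substituting: q_A = (157 − 515/4)/3 = 113/12, q_H = (194 − 515/4)/3 = 87/4, q_V = (164 − 515/4)/3 = 47/4.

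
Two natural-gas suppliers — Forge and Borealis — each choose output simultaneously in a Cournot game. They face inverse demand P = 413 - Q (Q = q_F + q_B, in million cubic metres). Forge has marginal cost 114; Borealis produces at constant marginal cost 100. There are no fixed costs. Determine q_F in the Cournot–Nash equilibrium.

95

Forge's profit: π_F = (413 - Q)q_F - (114q_F). Setting ∂π_F/∂q_F = 0: 299 - 2q_F - (q_B) = 0.
Borealis's profit: π_B = (413 - Q)q_B - (100q_B). Setting ∂π_B/∂q_B = 0: 313 - 2q_B - (q_F) = 0.
So q_F = (299 - q_B)/2 and q_B = (313 - q_F)/2.
Substituting one into the other gives q_F = 95 and q_B = 109.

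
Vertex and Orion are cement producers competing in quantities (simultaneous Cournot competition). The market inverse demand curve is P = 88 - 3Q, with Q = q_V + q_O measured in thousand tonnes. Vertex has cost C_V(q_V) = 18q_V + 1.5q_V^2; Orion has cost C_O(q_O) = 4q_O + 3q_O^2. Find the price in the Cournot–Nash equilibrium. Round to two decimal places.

53.64

Vertex's profit: π_V = (88 - 3Q)q_V - (18q_V + (3/2)q_V²). Setting ∂π_V/∂q_V = 0: 70 - 9q_V - 3(q_O) = 0.
Orion's profit: π_O = (88 - 3Q)q_O - (4q_O + 3q_O²). Setting ∂π_O/∂q_O = 0: 84 - 12q_O - 3(q_V) = 0.
So q_V = (70 - 3q_O)/9 and q_O = (84 - 3q_V)/12.
Substituting one into the other gives q_V = 196/33 and q_O = 182/33.
Total output Q = 126/11, so price P = 88 - 3·(126/11) = 590/11.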